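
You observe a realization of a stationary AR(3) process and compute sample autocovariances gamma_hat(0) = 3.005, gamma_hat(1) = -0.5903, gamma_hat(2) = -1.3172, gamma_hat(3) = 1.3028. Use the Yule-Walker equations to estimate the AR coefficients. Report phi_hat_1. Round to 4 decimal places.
\hat\phi_{1} = -0.1520

The Yule-Walker equations for an AR(p) process read, in matrix form,
  Gamma_p phi = r_p,   with   (Gamma_p)_{ij} = gamma(|i - j|),
                       (r_p)_i = gamma(i),   i,j = 1..p.
Substitute the sample gammas (Toeplitz matrix and right-hand side of size 3):
  Gamma_p = [[3.005, -0.5903, -1.3172], [-0.5903, 3.005, -0.5903], [-1.3172, -0.5903, 3.005]]
  r_p     = [-0.5903, -1.3172, 1.3028]
Written out (R1..R3):
  (R1) 3.005 phi_1 - 0.5903 phi_2 - 1.3172 phi_3 = -0.5903
  (R2) -0.5903 phi_1 + 3.005 phi_2 - 0.5903 phi_3 = -1.3172
  (R3) -1.3172 phi_1 - 0.5903 phi_2 + 3.005 phi_3 = 1.3028
Gaussian elimination:
  R2 <- R2 - (-0.5903/3.005) R1 = R2 - (-0.196439) R1:  2.889042 phi_2 - 0.84905 phi_3 = -1.433158
  R3 <- R3 - (-1.3172/3.005) R1 = R3 - (-0.438336) R1:  -0.84905 phi_2 + 2.427624 phi_3 = 1.04405
  R3 <- R3 - (-0.84905/2.889042) R2 = R3 - (-0.293886) R2:  2.1781 phi_3 = 0.622865
Back-substitution:
  phi_hat_3 = 0.622865 / 2.1781 = 0.285967
  phi_hat_2 = (-1.433158 - (-0.84905)(0.285967)) / 2.889042 = -0.412025
  phi_hat_1 = (-0.5903 - (-0.5903)(-0.412025) - (-1.3172)(0.285967)) / 3.005 = -0.152028
So phi_hat = [-0.1520, -0.4120, 0.2860].
Therefore phi_hat_1 = -0.1520.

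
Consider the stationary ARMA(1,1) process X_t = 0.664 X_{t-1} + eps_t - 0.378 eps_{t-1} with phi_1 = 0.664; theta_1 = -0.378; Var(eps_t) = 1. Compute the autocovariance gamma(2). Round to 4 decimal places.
\gamma(2) = 0.2544

Multiply the model equation by X_{t-k} and take expectations. With theta_0 = psi_0 = 1 and psi_j the MA(infinity) weights, this gives
  gamma(k) - sum_i phi_i gamma(k-i) = c_k,
  c_k = sigma^2 * sum_{j=k..q} theta_j psi_{j-k}   (c_k = 0 for k > q),
using gamma(-m) = gamma(m).
psi-weights needed (psi_j = theta_j + sum_i phi_i psi_{j-i}):
  psi_1 = theta_1 + phi_1 = -0.378 + (0.664) = 0.286
Right-hand sides:
  c_0 = sigma^2 (1 + theta_1 psi_1) = 1 * (1 + (-0.378)(0.286)) = 1 * 0.891892 = 0.891892
  c_1 = sigma^2 theta_1 = 1 * (-0.378) = -0.378
  c_2 = 0
Equations for k = 0 and k = 1 (AR order 1):
  gamma(0) = phi_1 gamma(1) + c_0
  gamma(1) = phi_1 gamma(0) + c_1
Substituting the second into the first: gamma(0) (1 - phi_1^2) = c_0 + phi_1 c_1, so
  gamma(0) = (c_0 + phi_1 c_1) / (1 - phi_1^2) = (0.891892 + (0.664)(-0.378)) / (1 - (0.664)^2) = 0.6409 / 0.559104 = 1.146298.
  gamma(1) = phi_1 gamma(0) + c_1 = (0.664)(1.146298) + (-0.378) = 0.383142.
For k = 2 (> q): gamma(2) = phi_1 gamma(1) = (0.664)(0.383142) = 0.254406.
Therefore gamma(2) = 0.2544 (to 4 decimal places).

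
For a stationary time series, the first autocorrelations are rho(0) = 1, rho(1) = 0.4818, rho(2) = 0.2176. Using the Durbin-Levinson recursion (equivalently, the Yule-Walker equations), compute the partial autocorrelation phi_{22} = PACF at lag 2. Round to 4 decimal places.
\phi_{22} = -0.0189

The PACF at lag k is phi_{kk}, the last component of the solution
to the Yule-Walker system G_k phi = r_k where
  (G_k)_{ij} = rho(|i - j|), (r_k)_i = rho(i), i,j = 1..k.
Equivalently, Durbin-Levinson gives phi_{kk} iteratively:
  phi_{11} = rho(1)
  phi_{kk} = [rho(k) - sum_{j=1..k-1} phi_{k-1,j} rho(k-j)]
            / [1 - sum_{j=1..k-1} phi_{k-1,j} rho(j)],
  phi_{k,j} = phi_{k-1,j} - phi_{kk} phi_{k-1,k-j},  j = 1..k-1.
Step k = 1:
  phi_11 = rho(1) = 0.4818.
Step k = 2:
  phi_22 = [rho(2) - phi_11 rho(1)] / [1 - phi_11 rho(1)] = [0.2176 - (0.4818)(0.4818)] / [1 - (0.4818)(0.4818)]
         = -0.01453124 / 0.76786876 = -0.0189.
Therefore phi_{22} = -0.0189.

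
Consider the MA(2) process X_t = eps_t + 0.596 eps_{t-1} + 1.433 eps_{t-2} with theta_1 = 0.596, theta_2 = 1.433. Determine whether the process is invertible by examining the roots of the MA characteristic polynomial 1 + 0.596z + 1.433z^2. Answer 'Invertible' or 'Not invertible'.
\text{Not invertible}

The MA(q) characteristic polynomial is P(z) = 1 + 0.596z + 1.433z^2.
Invertibility requires all roots to lie outside the unit circle, i.e. |z| > 1 for every root.
Set 1 + (0.596) z + (1.433) z^2 = 0, i.e. a z^2 + b z + c = 0 with a = 1.433, b = 0.596, c = 1.
Discriminant D = b^2 - 4ac = (0.596)^2 - 4*(1.433)*1 = 0.355216 - (5.732) = -5.376784.
D < 0, so the roots are the complex-conjugate pair z = (-b +/- i sqrt(-D)) / (2a) = -0.208 +/- 0.8091i.
For a conjugate pair |z|^2 = z * conj(z) = (product of roots) = c/a = 1/(1.433) = 0.697837, so |z| = sqrt(0.697837) = 0.8354 for both roots.
Moduli of all roots: 0.8354, 0.8354.
All moduli strictly greater than 1? No.
Verdict: Not invertible.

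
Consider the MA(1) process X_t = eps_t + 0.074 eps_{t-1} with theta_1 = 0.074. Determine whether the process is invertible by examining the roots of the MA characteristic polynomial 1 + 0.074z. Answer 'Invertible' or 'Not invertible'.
\text{Invertible}

The MA(q) characteristic polynomial is P(z) = 1 + 0.074z.
Invertibility requires all roots to lie outside the unit circle, i.e. |z| > 1 for every root.
This is linear in z: 1 + (0.074) z = 0  =>  z = -1/(0.074) = -13.513514,  |z| = 13.513514.
Moduli of all roots: 13.5135.
All moduli strictly greater than 1? Yes.
Verdict: Invertible.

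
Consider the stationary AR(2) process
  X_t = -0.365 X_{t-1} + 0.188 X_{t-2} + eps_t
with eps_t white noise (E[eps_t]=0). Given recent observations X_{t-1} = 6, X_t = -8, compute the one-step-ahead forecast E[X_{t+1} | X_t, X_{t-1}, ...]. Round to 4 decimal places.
E[X_{t+1} \mid \mathcal F_t] = 4.0480

For an AR(p) model X_t = c + sum_i phi_i X_{t-i} + eps_t, the
one-step-ahead conditional mean is
  E[X_{t+1} | X_t, ...] = c + sum_i phi_i X_{t+1-i}.
Substitute known values:
  E[X_{t+1} | ...] = (-0.365) * (-8) + (0.188) * (6)
                   = 4.0480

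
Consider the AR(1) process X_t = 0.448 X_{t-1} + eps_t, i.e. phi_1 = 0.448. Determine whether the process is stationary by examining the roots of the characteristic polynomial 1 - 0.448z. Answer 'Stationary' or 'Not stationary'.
\text{Stationary}

The AR(p) characteristic polynomial is P(z) = 1 - 0.448z.
Stationarity requires all roots to lie outside the unit circle, i.e. |z| > 1 for every root.
This is linear in z: 1 + (-0.448) z = 0  =>  z = -1/(-0.448) = 2.232143,  |z| = 2.232143.
Moduli of all roots: 2.2321.
All moduli strictly greater than 1? Yes.
Verdict: Stationary.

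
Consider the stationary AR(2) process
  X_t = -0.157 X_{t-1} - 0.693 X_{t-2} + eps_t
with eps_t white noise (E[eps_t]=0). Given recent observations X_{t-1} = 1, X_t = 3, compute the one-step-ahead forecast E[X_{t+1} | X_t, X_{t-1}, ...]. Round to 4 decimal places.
E[X_{t+1} \mid \mathcal F_t] = -1.1640

For an AR(p) model X_t = c + sum_i phi_i X_{t-i} + eps_t, the
one-step-ahead conditional mean is
  E[X_{t+1} | X_t, ...] = c + sum_i phi_i X_{t+1-i}.
Substitute known values:
  E[X_{t+1} | ...] = (-0.157) * (3) + (-0.693) * (1)
                   = -1.1640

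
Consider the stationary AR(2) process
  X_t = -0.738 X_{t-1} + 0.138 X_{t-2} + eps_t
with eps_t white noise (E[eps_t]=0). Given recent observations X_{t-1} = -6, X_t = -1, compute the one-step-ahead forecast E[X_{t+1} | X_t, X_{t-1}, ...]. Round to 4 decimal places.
E[X_{t+1} \mid \mathcal F_t] = -0.0900

For an AR(p) model X_t = c + sum_i phi_i X_{t-i} + eps_t, the
one-step-ahead conditional mean is
  E[X_{t+1} | X_t, ...] = c + sum_i phi_i X_{t+1-i}.
Substitute known values:
  E[X_{t+1} | ...] = (-0.738) * (-1) + (0.138) * (-6)
                   = -0.0900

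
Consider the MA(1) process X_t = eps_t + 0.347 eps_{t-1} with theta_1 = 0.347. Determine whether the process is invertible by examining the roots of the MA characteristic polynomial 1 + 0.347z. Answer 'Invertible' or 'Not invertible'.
\text{Invertible}

The MA(q) characteristic polynomial is P(z) = 1 + 0.347z.
Invertibility requires all roots to lie outside the unit circle, i.e. |z| > 1 for every root.
This is linear in z: 1 + (0.347) z = 0  =>  z = -1/(0.347) = -2.881844,  |z| = 2.881844.
Moduli of all roots: 2.8818.
All moduli strictly greater than 1? Yes.
Verdict: Invertible.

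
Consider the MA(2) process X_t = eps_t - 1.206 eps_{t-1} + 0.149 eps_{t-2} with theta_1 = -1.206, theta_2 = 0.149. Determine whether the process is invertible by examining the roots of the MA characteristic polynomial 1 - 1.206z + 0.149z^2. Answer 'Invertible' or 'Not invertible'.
\text{Not invertible}

The MA(q) characteristic polynomial is P(z) = 1 - 1.206z + 0.149z^2.
Invertibility requires all roots to lie outside the unit circle, i.e. |z| > 1 for every root.
Set 1 + (-1.206) z + (0.149) z^2 = 0, i.e. a z^2 + b z + c = 0 with a = 0.149, b = -1.206, c = 1.
Discriminant D = b^2 - 4ac = (-1.206)^2 - 4*(0.149)*1 = 1.454436 - (0.596) = 0.858436.
D >= 0, so the roots are real: z = (-b +/- sqrt(D)) / (2a) = (1.206 +/- 0.926518) / (0.298).
  z_1 = (1.206 + 0.926518) / (0.298) = 7.1561,   |z_1| = 7.1561.
  z_2 = (1.206 - 0.926518) / (0.298) = 0.9379,   |z_2| = 0.9379.
Moduli of all roots: 7.1561, 0.9379.
All moduli strictly greater than 1? No.
Verdict: Not invertible.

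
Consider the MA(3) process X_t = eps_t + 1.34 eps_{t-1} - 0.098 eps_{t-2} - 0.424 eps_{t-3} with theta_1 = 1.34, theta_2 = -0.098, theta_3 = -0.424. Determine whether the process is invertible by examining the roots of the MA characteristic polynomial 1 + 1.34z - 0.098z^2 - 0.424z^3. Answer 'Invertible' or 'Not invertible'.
\text{Not invertible}

The MA(q) characteristic polynomial is P(z) = 1 + 1.34z - 0.098z^2 - 0.424z^3.
Invertibility requires all roots to lie outside the unit circle, i.e. |z| > 1 for every root.
Degree 3: look for a simple real root z0 first, then factor out (1 - z/z0) and solve the remaining quadratic.
Testing z0 = -1.25: P(-1.25) = 1 + (1.34)(-1.25) + (-0.098)(-1.25)^2 + (-0.424)(-1.25)^3
  = 1 + (-1.675) + (-0.153125) + (0.828125) = 0.  So z_0 = -1.25 is a root, |z_0| = 1.25.
Divide out the factor (1 + 0.8 z) = (1 - z/z0) (since 1/z0 = -0.8):
  P(z) = (1 + 0.8 z)(1 + (0.54) z + (-0.53) z^2)
  [check: z-coef 0.54 - (-0.8) = 1.34; z^2-coef -0.53 - (-0.8)(0.54) = -0.098; z^3-coef -(-0.8)(-0.53) = -0.424.]
Remaining roots from the quadratic factor 1 + (0.54) z + (-0.53) z^2:
  Set 1 + (0.54) z + (-0.53) z^2 = 0, i.e. a z^2 + b z + c = 0 with a = -0.53, b = 0.54, c = 1.
  Discriminant D = b^2 - 4ac = (0.54)^2 - 4*(-0.53)*1 = 0.2916 - (-2.12) = 2.4116.
  D >= 0, so the roots are real: z = (-b +/- sqrt(D)) / (2a) = (-0.54 +/- 1.552933) / (-1.06).
    z_1 = (-0.54 + 1.552933) / (-1.06) = -0.9556,   |z_1| = 0.9556.
    z_2 = (-0.54 - 1.552933) / (-1.06) = 1.9745,   |z_2| = 1.9745.
Moduli of all roots: 1.2500, 0.9556, 1.9745.
All moduli strictly greater than 1? No.
Verdict: Not invertible.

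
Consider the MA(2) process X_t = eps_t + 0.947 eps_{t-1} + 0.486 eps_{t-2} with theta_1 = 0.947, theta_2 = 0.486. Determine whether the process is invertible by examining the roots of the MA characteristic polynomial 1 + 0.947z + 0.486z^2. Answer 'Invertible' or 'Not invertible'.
\text{Invertible}

The MA(q) characteristic polynomial is P(z) = 1 + 0.947z + 0.486z^2.
Invertibility requires all roots to lie outside the unit circle, i.e. |z| > 1 for every root.
Set 1 + (0.947) z + (0.486) z^2 = 0, i.e. a z^2 + b z + c = 0 with a = 0.486, b = 0.947, c = 1.
Discriminant D = b^2 - 4ac = (0.947)^2 - 4*(0.486)*1 = 0.896809 - (1.944) = -1.047191.
D < 0, so the roots are the complex-conjugate pair z = (-b +/- i sqrt(-D)) / (2a) = -0.9743 +/- 1.0528i.
For a conjugate pair |z|^2 = z * conj(z) = (product of roots) = c/a = 1/(0.486) = 2.057613, so |z| = sqrt(2.057613) = 1.4344 for both roots.
Moduli of all roots: 1.4344, 1.4344.
All moduli strictly greater than 1? Yes.
Verdict: Invertible.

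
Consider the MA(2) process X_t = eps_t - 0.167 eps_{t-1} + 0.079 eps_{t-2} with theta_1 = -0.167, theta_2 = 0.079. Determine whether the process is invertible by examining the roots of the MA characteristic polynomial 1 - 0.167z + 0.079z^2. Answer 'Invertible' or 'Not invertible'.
\text{Invertible}

The MA(q) characteristic polynomial is P(z) = 1 - 0.167z + 0.079z^2.
Invertibility requires all roots to lie outside the unit circle, i.e. |z| > 1 for every root.
Set 1 + (-0.167) z + (0.079) z^2 = 0, i.e. a z^2 + b z + c = 0 with a = 0.079, b = -0.167, c = 1.
Discriminant D = b^2 - 4ac = (-0.167)^2 - 4*(0.079)*1 = 0.027889 - (0.316) = -0.288111.
D < 0, so the roots are the complex-conjugate pair z = (-b +/- i sqrt(-D)) / (2a) = 1.057 +/- 3.3972i.
For a conjugate pair |z|^2 = z * conj(z) = (product of roots) = c/a = 1/(0.079) = 12.658228, so |z| = sqrt(12.658228) = 3.5578 for both roots.
Moduli of all roots: 3.5578, 3.5578.
All moduli strictly greater than 1? Yes.
Verdict: Invertible.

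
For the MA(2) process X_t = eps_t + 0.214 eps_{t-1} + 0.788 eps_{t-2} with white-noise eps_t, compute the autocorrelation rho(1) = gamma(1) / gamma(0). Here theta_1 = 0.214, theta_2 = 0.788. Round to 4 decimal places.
\rho(1) = 0.2296

For an MA(q) process with theta_0 = 1, the autocovariance is
  gamma(k) = sigma^2 * sum_{i=0..q-k} theta_i * theta_{i+k},
and rho(k) = gamma(k) / gamma(0). Sigma^2 cancels.
  numerator   = (1)*(0.214) + (0.214)*(0.788) = 0.382632.
  denominator = (1)^2 + (0.214)^2 + (0.788)^2 = 1.66674.
  rho(1) = 0.382632 / 1.66674 = 0.2296.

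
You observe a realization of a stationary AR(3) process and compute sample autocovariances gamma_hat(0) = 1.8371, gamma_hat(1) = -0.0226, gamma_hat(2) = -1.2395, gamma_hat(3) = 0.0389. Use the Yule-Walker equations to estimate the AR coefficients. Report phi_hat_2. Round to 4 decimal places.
\hat\phi_{2} = -0.6750

The Yule-Walker equations for an AR(p) process read, in matrix form,
  Gamma_p phi = r_p,   with   (Gamma_p)_{ij} = gamma(|i - j|),
                       (r_p)_i = gamma(i),   i,j = 1..p.
Substitute the sample gammas (Toeplitz matrix and right-hand side of size 3):
  Gamma_p = [[1.8371, -0.0226, -1.2395], [-0.0226, 1.8371, -0.0226], [-1.2395, -0.0226, 1.8371]]
  r_p     = [-0.0226, -1.2395, 0.0389]
Written out (R1..R3):
  (R1) 1.8371 phi_1 - 0.0226 phi_2 - 1.2395 phi_3 = -0.0226
  (R2) -0.0226 phi_1 + 1.8371 phi_2 - 0.0226 phi_3 = -1.2395
  (R3) -1.2395 phi_1 - 0.0226 phi_2 + 1.8371 phi_3 = 0.0389
Gaussian elimination:
  R2 <- R2 - (-0.0226/1.8371) R1 = R2 - (-0.012302) R1:  1.836822 phi_2 - 0.037848 phi_3 = -1.239778
  R3 <- R3 - (-1.2395/1.8371) R1 = R3 - (-0.674705) R1:  -0.037848 phi_2 + 1.000804 phi_3 = 0.023652
  R3 <- R3 - (-0.037848/1.836822) R2 = R3 - (-0.020605) R2:  1.000024 phi_3 = -0.001894
Back-substitution:
  phi_hat_3 = -0.001894 / 1.000024 = -0.001894
  phi_hat_2 = (-1.239778 - (-0.037848)(-0.001894)) / 1.836822 = -0.674997
  phi_hat_1 = (-0.0226 - (-0.0226)(-0.674997) - (-1.2395)(-0.001894)) / 1.8371 = -0.021884
So phi_hat = [-0.0219, -0.6750, -0.0019].
Therefore phi_hat_2 = -0.6750.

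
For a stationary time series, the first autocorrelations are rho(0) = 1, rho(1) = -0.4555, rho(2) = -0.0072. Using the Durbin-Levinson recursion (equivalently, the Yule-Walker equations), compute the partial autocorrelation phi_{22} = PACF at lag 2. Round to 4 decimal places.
\phi_{22} = -0.2709

The PACF at lag k is phi_{kk}, the last component of the solution
to the Yule-Walker system G_k phi = r_k where
  (G_k)_{ij} = rho(|i - j|), (r_k)_i = rho(i), i,j = 1..k.
Equivalently, Durbin-Levinson gives phi_{kk} iteratively:
  phi_{11} = rho(1)
  phi_{kk} = [rho(k) - sum_{j=1..k-1} phi_{k-1,j} rho(k-j)]
            / [1 - sum_{j=1..k-1} phi_{k-1,j} rho(j)],
  phi_{k,j} = phi_{k-1,j} - phi_{kk} phi_{k-1,k-j},  j = 1..k-1.
Step k = 1:
  phi_11 = rho(1) = -0.4555.
Step k = 2:
  phi_22 = [rho(2) - phi_11 rho(1)] / [1 - phi_11 rho(1)] = [-0.0072 - (-0.4555)(-0.4555)] / [1 - (-0.4555)(-0.4555)]
         = -0.21468025 / 0.79251975 = -0.2709.
Therefore phi_{22} = -0.2709.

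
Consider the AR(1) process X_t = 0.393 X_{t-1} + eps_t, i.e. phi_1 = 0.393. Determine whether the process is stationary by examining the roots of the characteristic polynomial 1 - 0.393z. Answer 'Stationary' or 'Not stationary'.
\text{Stationary}

The AR(p) characteristic polynomial is P(z) = 1 - 0.393z.
Stationarity requires all roots to lie outside the unit circle, i.e. |z| > 1 for every root.
This is linear in z: 1 + (-0.393) z = 0  =>  z = -1/(-0.393) = 2.544529,  |z| = 2.544529.
Moduli of all roots: 2.5445.
All moduli strictly greater than 1? Yes.
Verdict: Stationary.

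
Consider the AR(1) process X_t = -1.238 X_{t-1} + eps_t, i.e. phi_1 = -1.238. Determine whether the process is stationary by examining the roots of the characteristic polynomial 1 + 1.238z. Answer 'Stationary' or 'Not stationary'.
\text{Not stationary}

The AR(p) characteristic polynomial is P(z) = 1 + 1.238z.
Stationarity requires all roots to lie outside the unit circle, i.e. |z| > 1 for every root.
This is linear in z: 1 + (1.238) z = 0  =>  z = -1/(1.238) = -0.807754,  |z| = 0.807754.
Moduli of all roots: 0.8078.
All moduli strictly greater than 1? No.
Verdict: Not stationary.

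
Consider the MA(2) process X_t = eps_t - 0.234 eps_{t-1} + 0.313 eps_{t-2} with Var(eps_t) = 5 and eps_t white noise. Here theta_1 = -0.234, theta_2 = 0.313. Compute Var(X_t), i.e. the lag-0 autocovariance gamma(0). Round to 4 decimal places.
\gamma(0) = 5.7636

For an MA(q) process X_t = eps_t + sum_i theta_i eps_{t-i} with
Var(eps_t) = sigma^2, the variance is
  gamma(0) = sigma^2 * (1 + sum_i theta_i^2).
  sum_i theta_i^2 = (-0.234)^2 + (0.313)^2 = 0.054756 + 0.097969 = 0.152725.
  gamma(0) = 5 * (1 + 0.152725) = 5 * 1.152725 = 5.763625, which rounds to 5.7636.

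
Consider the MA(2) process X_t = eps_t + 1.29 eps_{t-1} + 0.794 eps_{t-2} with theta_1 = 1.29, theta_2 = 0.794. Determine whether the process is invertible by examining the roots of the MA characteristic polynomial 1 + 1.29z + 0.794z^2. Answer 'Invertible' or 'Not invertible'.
\text{Invertible}

The MA(q) characteristic polynomial is P(z) = 1 + 1.29z + 0.794z^2.
Invertibility requires all roots to lie outside the unit circle, i.e. |z| > 1 for every root.
Set 1 + (1.29) z + (0.794) z^2 = 0, i.e. a z^2 + b z + c = 0 with a = 0.794, b = 1.29, c = 1.
Discriminant D = b^2 - 4ac = (1.29)^2 - 4*(0.794)*1 = 1.6641 - (3.176) = -1.5119.
D < 0, so the roots are the complex-conjugate pair z = (-b +/- i sqrt(-D)) / (2a) = -0.8123 +/- 0.7743i.
For a conjugate pair |z|^2 = z * conj(z) = (product of roots) = c/a = 1/(0.794) = 1.259446, so |z| = sqrt(1.259446) = 1.1223 for both roots.
Moduli of all roots: 1.1223, 1.1223.
All moduli strictly greater than 1? Yes.
Verdict: Invertible.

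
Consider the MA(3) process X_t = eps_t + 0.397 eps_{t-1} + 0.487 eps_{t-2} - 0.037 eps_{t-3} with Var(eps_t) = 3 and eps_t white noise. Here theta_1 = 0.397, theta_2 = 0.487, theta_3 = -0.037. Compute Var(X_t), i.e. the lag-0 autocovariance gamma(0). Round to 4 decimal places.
\gamma(0) = 4.1884

For an MA(q) process X_t = eps_t + sum_i theta_i eps_{t-i} with
Var(eps_t) = sigma^2, the variance is
  gamma(0) = sigma^2 * (1 + sum_i theta_i^2).
  sum_i theta_i^2 = (0.397)^2 + (0.487)^2 + (-0.037)^2 = 0.157609 + 0.237169 + 0.001369 = 0.396147.
  gamma(0) = 3 * (1 + 0.396147) = 3 * 1.396147 = 4.188441, which rounds to 4.1884.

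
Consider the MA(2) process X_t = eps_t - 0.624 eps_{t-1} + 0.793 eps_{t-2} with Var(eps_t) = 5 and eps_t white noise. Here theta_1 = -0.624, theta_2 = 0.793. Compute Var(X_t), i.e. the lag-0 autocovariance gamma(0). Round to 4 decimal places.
\gamma(0) = 10.0911

For an MA(q) process X_t = eps_t + sum_i theta_i eps_{t-i} with
Var(eps_t) = sigma^2, the variance is
  gamma(0) = sigma^2 * (1 + sum_i theta_i^2).
  sum_i theta_i^2 = (-0.624)^2 + (0.793)^2 = 0.389376 + 0.628849 = 1.018225.
  gamma(0) = 5 * (1 + 1.018225) = 5 * 2.018225 = 10.091125, which rounds to 10.0911.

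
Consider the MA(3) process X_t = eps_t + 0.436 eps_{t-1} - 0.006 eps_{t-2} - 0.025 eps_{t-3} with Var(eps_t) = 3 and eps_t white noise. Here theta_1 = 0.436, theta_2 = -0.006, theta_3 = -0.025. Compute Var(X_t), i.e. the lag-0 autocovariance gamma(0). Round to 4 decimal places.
\gamma(0) = 3.5723

For an MA(q) process X_t = eps_t + sum_i theta_i eps_{t-i} with
Var(eps_t) = sigma^2, the variance is
  gamma(0) = sigma^2 * (1 + sum_i theta_i^2).
  sum_i theta_i^2 = (0.436)^2 + (-0.006)^2 + (-0.025)^2 = 0.190096 + 0.000036 + 0.000625 = 0.190757.
  gamma(0) = 3 * (1 + 0.190757) = 3 * 1.190757 = 3.572271, which rounds to 3.5723.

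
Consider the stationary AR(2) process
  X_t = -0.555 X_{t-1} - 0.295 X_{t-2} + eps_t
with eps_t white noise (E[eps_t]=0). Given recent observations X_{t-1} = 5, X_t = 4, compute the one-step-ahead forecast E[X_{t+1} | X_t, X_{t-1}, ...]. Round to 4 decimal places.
E[X_{t+1} \mid \mathcal F_t] = -3.6950

For an AR(p) model X_t = c + sum_i phi_i X_{t-i} + eps_t, the
one-step-ahead conditional mean is
  E[X_{t+1} | X_t, ...] = c + sum_i phi_i X_{t+1-i}.
Substitute known values:
  E[X_{t+1} | ...] = (-0.555) * (4) + (-0.295) * (5)
                   = -3.6950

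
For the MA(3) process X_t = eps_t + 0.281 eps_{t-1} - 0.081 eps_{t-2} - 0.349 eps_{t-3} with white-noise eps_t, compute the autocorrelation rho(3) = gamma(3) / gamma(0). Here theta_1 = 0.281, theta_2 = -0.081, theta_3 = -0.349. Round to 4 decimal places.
\rho(3) = -0.2891

For an MA(q) process with theta_0 = 1, the autocovariance is
  gamma(k) = sigma^2 * sum_{i=0..q-k} theta_i * theta_{i+k},
and rho(k) = gamma(k) / gamma(0). Sigma^2 cancels.
  numerator   = (1)*(-0.349) = -0.349.
  denominator = (1)^2 + (0.281)^2 + (-0.081)^2 + (-0.349)^2 = 1.207323.
  rho(3) = -0.349 / 1.207323 = -0.2891.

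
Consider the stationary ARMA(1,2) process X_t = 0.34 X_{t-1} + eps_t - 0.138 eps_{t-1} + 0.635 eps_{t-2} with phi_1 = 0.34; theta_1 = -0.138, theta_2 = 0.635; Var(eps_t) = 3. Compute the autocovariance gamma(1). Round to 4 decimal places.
\gamma(1) = 1.6035

Multiply the model equation by X_{t-k} and take expectations. With theta_0 = psi_0 = 1 and psi_j the MA(infinity) weights, this gives
  gamma(k) - sum_i phi_i gamma(k-i) = c_k,
  c_k = sigma^2 * sum_{j=k..q} theta_j psi_{j-k}   (c_k = 0 for k > q),
using gamma(-m) = gamma(m).
psi-weights needed (psi_j = theta_j + sum_i phi_i psi_{j-i}):
  psi_1 = theta_1 + phi_1 = -0.138 + (0.34) = 0.202
  psi_2 = theta_2 + phi_1 psi_1 = 0.635 + (0.34)(0.202) = 0.70368
Right-hand sides:
  c_0 = sigma^2 (1 + theta_1 psi_1 + theta_2 psi_2) = 3 * (1 + (-0.138)(0.202) + (0.635)(0.70368)) = 3 * 1.418961 = 4.256882
  c_1 = sigma^2 (theta_1 + theta_2 psi_1) = 3 * (-0.138 + (0.635)(0.202)) = -0.02919
  c_2 = sigma^2 theta_2 = 3 * (0.635) = 1.905
Equations for k = 0 and k = 1 (AR order 1):
  gamma(0) = phi_1 gamma(1) + c_0
  gamma(1) = phi_1 gamma(0) + c_1
Substituting the second into the first: gamma(0) (1 - phi_1^2) = c_0 + phi_1 c_1, so
  gamma(0) = (c_0 + phi_1 c_1) / (1 - phi_1^2) = (4.256882 + (0.34)(-0.02919)) / (1 - (0.34)^2) = 4.246958 / 0.8844 = 4.802078.
  gamma(1) = phi_1 gamma(0) + c_1 = (0.34)(4.802078) + (-0.02919) = 1.603517.
Therefore gamma(1) = 1.6035 (to 4 decimal places).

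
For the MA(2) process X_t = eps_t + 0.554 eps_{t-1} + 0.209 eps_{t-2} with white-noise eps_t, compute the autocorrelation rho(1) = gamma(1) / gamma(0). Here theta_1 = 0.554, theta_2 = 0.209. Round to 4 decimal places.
\rho(1) = 0.4959

For an MA(q) process with theta_0 = 1, the autocovariance is
  gamma(k) = sigma^2 * sum_{i=0..q-k} theta_i * theta_{i+k},
and rho(k) = gamma(k) / gamma(0). Sigma^2 cancels.
  numerator   = (1)*(0.554) + (0.554)*(0.209) = 0.669786.
  denominator = (1)^2 + (0.554)^2 + (0.209)^2 = 1.350597.
  rho(1) = 0.669786 / 1.350597 = 0.4959.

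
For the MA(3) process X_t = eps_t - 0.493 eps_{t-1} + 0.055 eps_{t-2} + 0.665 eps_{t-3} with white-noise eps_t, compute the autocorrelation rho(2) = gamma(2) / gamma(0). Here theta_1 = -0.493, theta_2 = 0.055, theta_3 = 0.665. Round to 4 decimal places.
\rho(2) = -0.1616

For an MA(q) process with theta_0 = 1, the autocovariance is
  gamma(k) = sigma^2 * sum_{i=0..q-k} theta_i * theta_{i+k},
and rho(k) = gamma(k) / gamma(0). Sigma^2 cancels.
  numerator   = (1)*(0.055) + (-0.493)*(0.665) = -0.272845.
  denominator = (1)^2 + (-0.493)^2 + (0.055)^2 + (0.665)^2 = 1.688299.
  rho(2) = -0.272845 / 1.688299 = -0.1616.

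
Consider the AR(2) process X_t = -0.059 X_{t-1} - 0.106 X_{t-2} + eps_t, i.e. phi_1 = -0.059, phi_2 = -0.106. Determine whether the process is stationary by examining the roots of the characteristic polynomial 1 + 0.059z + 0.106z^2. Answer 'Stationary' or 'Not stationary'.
\text{Stationary}

The AR(p) characteristic polynomial is P(z) = 1 + 0.059z + 0.106z^2.
Stationarity requires all roots to lie outside the unit circle, i.e. |z| > 1 for every root.
Set 1 + (0.059) z + (0.106) z^2 = 0, i.e. a z^2 + b z + c = 0 with a = 0.106, b = 0.059, c = 1.
Discriminant D = b^2 - 4ac = (0.059)^2 - 4*(0.106)*1 = 0.003481 - (0.424) = -0.420519.
D < 0, so the roots are the complex-conjugate pair z = (-b +/- i sqrt(-D)) / (2a) = -0.2783 +/- 3.0588i.
For a conjugate pair |z|^2 = z * conj(z) = (product of roots) = c/a = 1/(0.106) = 9.433962, so |z| = sqrt(9.433962) = 3.0715 for both roots.
Moduli of all roots: 3.0715, 3.0715.
All moduli strictly greater than 1? Yes.
Verdict: Stationary.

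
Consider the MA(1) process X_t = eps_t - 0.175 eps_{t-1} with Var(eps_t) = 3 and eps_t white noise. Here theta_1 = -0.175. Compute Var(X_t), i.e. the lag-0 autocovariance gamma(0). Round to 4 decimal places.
\gamma(0) = 3.0919

For an MA(q) process X_t = eps_t + sum_i theta_i eps_{t-i} with
Var(eps_t) = sigma^2, the variance is
  gamma(0) = sigma^2 * (1 + sum_i theta_i^2).
  sum_i theta_i^2 = (-0.175)^2 = 0.030625.
  gamma(0) = 3 * (1 + 0.030625) = 3 * 1.030625 = 3.091875, which rounds to 3.0919.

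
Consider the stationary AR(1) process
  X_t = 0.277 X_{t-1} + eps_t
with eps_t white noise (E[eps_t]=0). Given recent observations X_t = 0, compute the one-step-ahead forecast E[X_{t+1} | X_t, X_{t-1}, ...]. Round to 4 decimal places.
E[X_{t+1} \mid \mathcal F_t] = 0.0000

For an AR(p) model X_t = c + sum_i phi_i X_{t-i} + eps_t, the
one-step-ahead conditional mean is
  E[X_{t+1} | X_t, ...] = c + sum_i phi_i X_{t+1-i}.
Substitute known values:
  E[X_{t+1} | ...] = (0.277) * (0)
                   = 0.0000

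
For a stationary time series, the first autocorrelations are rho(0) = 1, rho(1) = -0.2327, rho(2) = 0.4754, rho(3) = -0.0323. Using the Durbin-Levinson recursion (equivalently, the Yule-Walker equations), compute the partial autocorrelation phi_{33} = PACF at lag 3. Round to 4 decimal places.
\phi_{33} = 0.1750

The PACF at lag k is phi_{kk}, the last component of the solution
to the Yule-Walker system G_k phi = r_k where
  (G_k)_{ij} = rho(|i - j|), (r_k)_i = rho(i), i,j = 1..k.
Equivalently, Durbin-Levinson gives phi_{kk} iteratively:
  phi_{11} = rho(1)
  phi_{kk} = [rho(k) - sum_{j=1..k-1} phi_{k-1,j} rho(k-j)]
            / [1 - sum_{j=1..k-1} phi_{k-1,j} rho(j)],
  phi_{k,j} = phi_{k-1,j} - phi_{kk} phi_{k-1,k-j},  j = 1..k-1.
Step k = 1:
  phi_11 = rho(1) = -0.2327.
Step k = 2:
  phi_22 = [rho(2) - phi_11 rho(1)] / [1 - phi_11 rho(1)] = [0.4754 - (-0.2327)(-0.2327)] / [1 - (-0.2327)(-0.2327)]
         = 0.42125071 / 0.94585071 = 0.445367.
  Update: phi_21 = phi_11 - phi_22 phi_11 = -0.2327 - (0.445367)(-0.2327) = -0.129063.
Step k = 3:
  phi_33 = [rho(3) - phi_21 rho(2) - phi_22 rho(1)] / [1 - phi_21 rho(1) - phi_22 rho(2)]
    numerator   = -0.0323 - (-0.129063)(0.4754) - (0.445367)(-0.2327) = 0.1326935
    denominator = 1 - (-0.129063)(-0.2327) - (0.445367)(0.4754) = 0.75823954
  phi_33 = 0.1326935 / 0.75823954 = 0.175.
Therefore phi_{33} = 0.1750.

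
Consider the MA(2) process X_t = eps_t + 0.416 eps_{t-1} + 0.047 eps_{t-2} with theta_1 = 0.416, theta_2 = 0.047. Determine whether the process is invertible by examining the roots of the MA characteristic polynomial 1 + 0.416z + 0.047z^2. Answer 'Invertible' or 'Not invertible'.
\text{Invertible}

The MA(q) characteristic polynomial is P(z) = 1 + 0.416z + 0.047z^2.
Invertibility requires all roots to lie outside the unit circle, i.e. |z| > 1 for every root.
Set 1 + (0.416) z + (0.047) z^2 = 0, i.e. a z^2 + b z + c = 0 with a = 0.047, b = 0.416, c = 1.
Discriminant D = b^2 - 4ac = (0.416)^2 - 4*(0.047)*1 = 0.173056 - (0.188) = -0.014944.
D < 0, so the roots are the complex-conjugate pair z = (-b +/- i sqrt(-D)) / (2a) = -4.4255 +/- 1.3005i.
For a conjugate pair |z|^2 = z * conj(z) = (product of roots) = c/a = 1/(0.047) = 21.276596, so |z| = sqrt(21.276596) = 4.6127 for both roots.
Moduli of all roots: 4.6127, 4.6127.
All moduli strictly greater than 1? Yes.
Verdict: Invertible.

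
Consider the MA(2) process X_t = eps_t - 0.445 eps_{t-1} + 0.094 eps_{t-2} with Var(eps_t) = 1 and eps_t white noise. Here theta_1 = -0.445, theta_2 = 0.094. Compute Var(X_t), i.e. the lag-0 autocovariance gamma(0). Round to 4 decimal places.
\gamma(0) = 1.2069

For an MA(q) process X_t = eps_t + sum_i theta_i eps_{t-i} with
Var(eps_t) = sigma^2, the variance is
  gamma(0) = sigma^2 * (1 + sum_i theta_i^2).
  sum_i theta_i^2 = (-0.445)^2 + (0.094)^2 = 0.198025 + 0.008836 = 0.206861.
  gamma(0) = 1 * (1 + 0.206861) = 1 * 1.206861 = 1.206861, which rounds to 1.2069.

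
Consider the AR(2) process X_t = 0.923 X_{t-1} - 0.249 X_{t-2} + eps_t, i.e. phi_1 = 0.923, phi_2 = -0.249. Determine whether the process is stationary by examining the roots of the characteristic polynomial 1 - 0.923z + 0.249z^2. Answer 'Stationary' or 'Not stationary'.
\text{Stationary}

The AR(p) characteristic polynomial is P(z) = 1 - 0.923z + 0.249z^2.
Stationarity requires all roots to lie outside the unit circle, i.e. |z| > 1 for every root.
Set 1 + (-0.923) z + (0.249) z^2 = 0, i.e. a z^2 + b z + c = 0 with a = 0.249, b = -0.923, c = 1.
Discriminant D = b^2 - 4ac = (-0.923)^2 - 4*(0.249)*1 = 0.851929 - (0.996) = -0.144071.
D < 0, so the roots are the complex-conjugate pair z = (-b +/- i sqrt(-D)) / (2a) = 1.8534 +/- 0.7622i.
For a conjugate pair |z|^2 = z * conj(z) = (product of roots) = c/a = 1/(0.249) = 4.016064, so |z| = sqrt(4.016064) = 2.004 for both roots.
Moduli of all roots: 2.0040, 2.0040.
All moduli strictly greater than 1? Yes.
Verdict: Stationary.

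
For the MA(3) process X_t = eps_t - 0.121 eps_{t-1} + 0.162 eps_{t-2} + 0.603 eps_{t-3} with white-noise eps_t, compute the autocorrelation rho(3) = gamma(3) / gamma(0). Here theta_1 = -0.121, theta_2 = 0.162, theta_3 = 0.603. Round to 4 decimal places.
\rho(3) = 0.4293

For an MA(q) process with theta_0 = 1, the autocovariance is
  gamma(k) = sigma^2 * sum_{i=0..q-k} theta_i * theta_{i+k},
and rho(k) = gamma(k) / gamma(0). Sigma^2 cancels.
  numerator   = (1)*(0.603) = 0.603.
  denominator = (1)^2 + (-0.121)^2 + (0.162)^2 + (0.603)^2 = 1.404494.
  rho(3) = 0.603 / 1.404494 = 0.4293.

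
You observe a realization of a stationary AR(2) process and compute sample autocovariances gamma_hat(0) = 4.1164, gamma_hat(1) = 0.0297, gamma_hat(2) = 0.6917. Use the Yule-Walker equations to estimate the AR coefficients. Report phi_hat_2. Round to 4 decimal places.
\hat\phi_{2} = 0.1680

The Yule-Walker equations for an AR(p) process read, in matrix form,
  Gamma_p phi = r_p,   with   (Gamma_p)_{ij} = gamma(|i - j|),
                       (r_p)_i = gamma(i),   i,j = 1..p.
Substitute the sample gammas (Toeplitz matrix and right-hand side of size 2):
  Gamma_p = [[4.1164, 0.0297], [0.0297, 4.1164]]
  r_p     = [0.0297, 0.6917]
Written out:
  4.1164 phi_1 + 0.0297 phi_2 = 0.0297
  0.0297 phi_1 + 4.1164 phi_2 = 0.6917
Solve by Cramer's rule:
  det = gamma(0)^2 - gamma(1)^2 = (4.1164)^2 - (0.0297)^2 = 16.94474896 - 0.00088209 = 16.94386687
  phi_hat_1 = [gamma(1) gamma(0) - gamma(1) gamma(2)] / det = [(0.0297)(4.1164) - (0.0297)(0.6917)] / 16.94386687 = 0.10171359 / 16.94386687 = 0.006
  phi_hat_2 = [gamma(0) gamma(2) - gamma(1)^2] / det = [(4.1164)(0.6917) - (0.0297)^2] / 16.94386687 = 2.84643179 / 16.94386687 = 0.168
So phi_hat = [0.0060, 0.1680].
Therefore phi_hat_2 = 0.1680.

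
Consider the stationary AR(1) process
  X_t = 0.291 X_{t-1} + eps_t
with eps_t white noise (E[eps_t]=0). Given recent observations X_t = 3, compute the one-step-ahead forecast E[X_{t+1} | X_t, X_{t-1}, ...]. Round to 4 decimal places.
E[X_{t+1} \mid \mathcal F_t] = 0.8730

For an AR(p) model X_t = c + sum_i phi_i X_{t-i} + eps_t, the
one-step-ahead conditional mean is
  E[X_{t+1} | X_t, ...] = c + sum_i phi_i X_{t+1-i}.
Substitute known values:
  E[X_{t+1} | ...] = (0.291) * (3)
                   = 0.8730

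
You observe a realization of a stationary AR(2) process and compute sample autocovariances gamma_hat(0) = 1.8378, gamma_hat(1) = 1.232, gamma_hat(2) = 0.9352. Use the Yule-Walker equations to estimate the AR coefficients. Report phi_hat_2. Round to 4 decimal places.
\hat\phi_{2} = 0.1080

The Yule-Walker equations for an AR(p) process read, in matrix form,
  Gamma_p phi = r_p,   with   (Gamma_p)_{ij} = gamma(|i - j|),
                       (r_p)_i = gamma(i),   i,j = 1..p.
Substitute the sample gammas (Toeplitz matrix and right-hand side of size 2):
  Gamma_p = [[1.8378, 1.232], [1.232, 1.8378]]
  r_p     = [1.232, 0.9352]
Written out:
  1.8378 phi_1 + 1.232 phi_2 = 1.232
  1.232 phi_1 + 1.8378 phi_2 = 0.9352
Solve by Cramer's rule:
  det = gamma(0)^2 - gamma(1)^2 = (1.8378)^2 - (1.232)^2 = 3.37750884 - 1.517824 = 1.85968484
  phi_hat_1 = [gamma(1) gamma(0) - gamma(1) gamma(2)] / det = [(1.232)(1.8378) - (1.232)(0.9352)] / 1.85968484 = 1.1120032 / 1.85968484 = 0.598
  phi_hat_2 = [gamma(0) gamma(2) - gamma(1)^2] / det = [(1.8378)(0.9352) - (1.232)^2] / 1.85968484 = 0.20088656 / 1.85968484 = 0.108
So phi_hat = [0.5980, 0.1080].
Therefore phi_hat_2 = 0.1080.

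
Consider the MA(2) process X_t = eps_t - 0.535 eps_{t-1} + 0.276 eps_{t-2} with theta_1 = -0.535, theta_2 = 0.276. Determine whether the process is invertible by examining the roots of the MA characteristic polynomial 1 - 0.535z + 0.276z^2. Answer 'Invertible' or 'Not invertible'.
\text{Invertible}

The MA(q) characteristic polynomial is P(z) = 1 - 0.535z + 0.276z^2.
Invertibility requires all roots to lie outside the unit circle, i.e. |z| > 1 for every root.
Set 1 + (-0.535) z + (0.276) z^2 = 0, i.e. a z^2 + b z + c = 0 with a = 0.276, b = -0.535, c = 1.
Discriminant D = b^2 - 4ac = (-0.535)^2 - 4*(0.276)*1 = 0.286225 - (1.104) = -0.817775.
D < 0, so the roots are the complex-conjugate pair z = (-b +/- i sqrt(-D)) / (2a) = 0.9692 +/- 1.6382i.
For a conjugate pair |z|^2 = z * conj(z) = (product of roots) = c/a = 1/(0.276) = 3.623188, so |z| = sqrt(3.623188) = 1.9035 for both roots.
Moduli of all roots: 1.9035, 1.9035.
All moduli strictly greater than 1? Yes.
Verdict: Invertible.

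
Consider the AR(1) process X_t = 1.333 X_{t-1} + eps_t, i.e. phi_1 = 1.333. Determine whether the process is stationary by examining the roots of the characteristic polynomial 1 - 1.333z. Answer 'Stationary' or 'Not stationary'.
\text{Not stationary}

The AR(p) characteristic polynomial is P(z) = 1 - 1.333z.
Stationarity requires all roots to lie outside the unit circle, i.e. |z| > 1 for every root.
This is linear in z: 1 + (-1.333) z = 0  =>  z = -1/(-1.333) = 0.750188,  |z| = 0.750188.
Moduli of all roots: 0.7502.
All moduli strictly greater than 1? No.
Verdict: Not stationary.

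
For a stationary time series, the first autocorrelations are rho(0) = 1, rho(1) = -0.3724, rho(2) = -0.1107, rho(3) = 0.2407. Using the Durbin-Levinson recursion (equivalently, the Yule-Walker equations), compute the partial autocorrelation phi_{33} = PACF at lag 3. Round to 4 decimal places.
\phi_{33} = 0.1010

The PACF at lag k is phi_{kk}, the last component of the solution
to the Yule-Walker system G_k phi = r_k where
  (G_k)_{ij} = rho(|i - j|), (r_k)_i = rho(i), i,j = 1..k.
Equivalently, Durbin-Levinson gives phi_{kk} iteratively:
  phi_{11} = rho(1)
  phi_{kk} = [rho(k) - sum_{j=1..k-1} phi_{k-1,j} rho(k-j)]
            / [1 - sum_{j=1..k-1} phi_{k-1,j} rho(j)],
  phi_{k,j} = phi_{k-1,j} - phi_{kk} phi_{k-1,k-j},  j = 1..k-1.
Step k = 1:
  phi_11 = rho(1) = -0.3724.
Step k = 2:
  phi_22 = [rho(2) - phi_11 rho(1)] / [1 - phi_11 rho(1)] = [-0.1107 - (-0.3724)(-0.3724)] / [1 - (-0.3724)(-0.3724)]
         = -0.24938176 / 0.86131824 = -0.289535.
  Update: phi_21 = phi_11 - phi_22 phi_11 = -0.3724 - (-0.289535)(-0.3724) = -0.480223.
Step k = 3:
  phi_33 = [rho(3) - phi_21 rho(2) - phi_22 rho(1)] / [1 - phi_21 rho(1) - phi_22 rho(2)]
    numerator   = 0.2407 - (-0.480223)(-0.1107) - (-0.289535)(-0.3724) = 0.07971651
    denominator = 1 - (-0.480223)(-0.3724) - (-0.289535)(-0.1107) = 0.7891135
  phi_33 = 0.07971651 / 0.7891135 = 0.101.
Therefore phi_{33} = 0.1010.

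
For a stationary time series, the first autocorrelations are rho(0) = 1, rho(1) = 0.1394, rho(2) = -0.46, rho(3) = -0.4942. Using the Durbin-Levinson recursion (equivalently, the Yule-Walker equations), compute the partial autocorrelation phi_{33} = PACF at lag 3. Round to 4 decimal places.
\phi_{33} = -0.4430

The PACF at lag k is phi_{kk}, the last component of the solution
to the Yule-Walker system G_k phi = r_k where
  (G_k)_{ij} = rho(|i - j|), (r_k)_i = rho(i), i,j = 1..k.
Equivalently, Durbin-Levinson gives phi_{kk} iteratively:
  phi_{11} = rho(1)
  phi_{kk} = [rho(k) - sum_{j=1..k-1} phi_{k-1,j} rho(k-j)]
            / [1 - sum_{j=1..k-1} phi_{k-1,j} rho(j)],
  phi_{k,j} = phi_{k-1,j} - phi_{kk} phi_{k-1,k-j},  j = 1..k-1.
Step k = 1:
  phi_11 = rho(1) = 0.1394.
Step k = 2:
  phi_22 = [rho(2) - phi_11 rho(1)] / [1 - phi_11 rho(1)] = [-0.46 - (0.1394)(0.1394)] / [1 - (0.1394)(0.1394)]
         = -0.47943236 / 0.98056764 = -0.488933.
  Update: phi_21 = phi_11 - phi_22 phi_11 = 0.1394 - (-0.488933)(0.1394) = 0.207557.
Step k = 3:
  phi_33 = [rho(3) - phi_21 rho(2) - phi_22 rho(1)] / [1 - phi_21 rho(1) - phi_22 rho(2)]
    numerator   = -0.4942 - (0.207557)(-0.46) - (-0.488933)(0.1394) = -0.3305663
    denominator = 1 - (0.207557)(0.1394) - (-0.488933)(-0.46) = 0.7461571
  phi_33 = -0.3305663 / 0.7461571 = -0.443.
Therefore phi_{33} = -0.4430.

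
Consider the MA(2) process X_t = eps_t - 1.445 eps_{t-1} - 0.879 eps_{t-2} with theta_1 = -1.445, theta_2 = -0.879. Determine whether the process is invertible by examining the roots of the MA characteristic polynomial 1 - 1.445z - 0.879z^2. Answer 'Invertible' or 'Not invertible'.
\text{Not invertible}

The MA(q) characteristic polynomial is P(z) = 1 - 1.445z - 0.879z^2.
Invertibility requires all roots to lie outside the unit circle, i.e. |z| > 1 for every root.
Set 1 + (-1.445) z + (-0.879) z^2 = 0, i.e. a z^2 + b z + c = 0 with a = -0.879, b = -1.445, c = 1.
Discriminant D = b^2 - 4ac = (-1.445)^2 - 4*(-0.879)*1 = 2.088025 - (-3.516) = 5.604025.
D >= 0, so the roots are real: z = (-b +/- sqrt(D)) / (2a) = (1.445 +/- 2.367282) / (-1.758).
  z_1 = (1.445 + 2.367282) / (-1.758) = -2.1685,   |z_1| = 2.1685.
  z_2 = (1.445 - 2.367282) / (-1.758) = 0.5246,   |z_2| = 0.5246.
Moduli of all roots: 2.1685, 0.5246.
All moduli strictly greater than 1? No.
Verdict: Not invertible.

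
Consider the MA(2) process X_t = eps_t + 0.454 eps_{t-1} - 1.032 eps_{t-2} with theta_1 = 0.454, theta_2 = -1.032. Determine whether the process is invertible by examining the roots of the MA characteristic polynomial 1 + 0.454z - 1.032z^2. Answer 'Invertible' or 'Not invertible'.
\text{Not invertible}

The MA(q) characteristic polynomial is P(z) = 1 + 0.454z - 1.032z^2.
Invertibility requires all roots to lie outside the unit circle, i.e. |z| > 1 for every root.
Set 1 + (0.454) z + (-1.032) z^2 = 0, i.e. a z^2 + b z + c = 0 with a = -1.032, b = 0.454, c = 1.
Discriminant D = b^2 - 4ac = (0.454)^2 - 4*(-1.032)*1 = 0.206116 - (-4.128) = 4.334116.
D >= 0, so the roots are real: z = (-b +/- sqrt(D)) / (2a) = (-0.454 +/- 2.081854) / (-2.064).
  z_1 = (-0.454 + 2.081854) / (-2.064) = -0.7887,   |z_1| = 0.7887.
  z_2 = (-0.454 - 2.081854) / (-2.064) = 1.2286,   |z_2| = 1.2286.
Moduli of all roots: 0.7887, 1.2286.
All moduli strictly greater than 1? No.
Verdict: Not invertible.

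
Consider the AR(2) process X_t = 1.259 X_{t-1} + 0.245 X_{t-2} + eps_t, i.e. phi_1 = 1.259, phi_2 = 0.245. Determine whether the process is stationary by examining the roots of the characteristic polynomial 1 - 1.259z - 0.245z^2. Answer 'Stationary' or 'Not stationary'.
\text{Not stationary}

The AR(p) characteristic polynomial is P(z) = 1 - 1.259z - 0.245z^2.
Stationarity requires all roots to lie outside the unit circle, i.e. |z| > 1 for every root.
Set 1 + (-1.259) z + (-0.245) z^2 = 0, i.e. a z^2 + b z + c = 0 with a = -0.245, b = -1.259, c = 1.
Discriminant D = b^2 - 4ac = (-1.259)^2 - 4*(-0.245)*1 = 1.585081 - (-0.98) = 2.565081.
D >= 0, so the roots are real: z = (-b +/- sqrt(D)) / (2a) = (1.259 +/- 1.601587) / (-0.49).
  z_1 = (1.259 + 1.601587) / (-0.49) = -5.8379,   |z_1| = 5.8379.
  z_2 = (1.259 - 1.601587) / (-0.49) = 0.6992,   |z_2| = 0.6992.
Moduli of all roots: 5.8379, 0.6992.
All moduli strictly greater than 1? No.
Verdict: Not stationary.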